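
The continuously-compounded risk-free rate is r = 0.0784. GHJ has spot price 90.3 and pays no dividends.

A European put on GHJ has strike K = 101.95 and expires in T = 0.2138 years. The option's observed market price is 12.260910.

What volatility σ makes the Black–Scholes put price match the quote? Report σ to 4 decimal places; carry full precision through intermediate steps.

At σ = 0.3431 the Black–Scholes value reproduces the quote:
σ√T = 0.3431·√0.2138 = 0.158644
d₁ = (ln(S/K) + (r+σ²/2)T) / (σ√T) = (ln(90.3/101.95) + (0.0784+0.3431²/2)·0.2138) / 0.158644 = (-0.121345 + 0.029346) / 0.158644 = -0.579908
d₂ = d₁ − σ√T = -0.579908 − 0.158644 = -0.738552
e^{−rT} = 0.983378
N(−d₁) = 0.719012,  N(−d₂) = 0.769911
V = K·e^{−rT}·N(−d₂) − S·N(−d₁) = 77.187661 − 64.926751 = 12.260910 (matching the quote); vega is positive throughout, so no other σ reproduces this price

sigma = 0.3431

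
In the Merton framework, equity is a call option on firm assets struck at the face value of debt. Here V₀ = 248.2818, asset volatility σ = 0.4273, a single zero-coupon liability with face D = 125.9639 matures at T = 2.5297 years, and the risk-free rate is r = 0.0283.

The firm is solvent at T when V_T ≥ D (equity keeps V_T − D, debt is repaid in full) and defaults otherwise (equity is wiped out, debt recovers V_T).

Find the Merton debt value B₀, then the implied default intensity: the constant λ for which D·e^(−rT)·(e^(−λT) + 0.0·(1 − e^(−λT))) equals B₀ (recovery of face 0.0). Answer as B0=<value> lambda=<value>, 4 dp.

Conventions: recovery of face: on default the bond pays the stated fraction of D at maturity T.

B0=109.6562 lambda=0.0265

Apply the equity-as-call identities (strike 125.9639, horizon 2.5297 years):
d₁ = [ln(V₀/D) + (r + σ²/2)T] / (σ√T)
   = [ln(248.2818/125.9639) + (0.0283 + 0.5·0.4273²)·2.5297] / (0.4273·√2.5297)
   = [0.678569 + 0.302534] / 0.679622 = 1.443600
d₂ = d₁ − σ√T = 1.443600 − 0.679622 = 0.763978
N(d₁) = 0.925574,  N(d₂) = 0.777560,  e^(−rT) = 0.930912
E₀ = V₀·N(d₁) − D·e^(−rT)·N(d₂)
   = 248.2818·0.925574 − 125.9639·0.930912·0.777560 = 138.625554
B₀ = V₀ − E₀ = 248.2818 − 138.625554 = 109.656246
e^(−λT) = (B₀·e^(rT)/D − 0)/(1 − 0) = (109.6562·1.074215/125.9639 − 0)/1 = 0.93514392
λ = −ln(0.93514392)/2.5297 = 0.026507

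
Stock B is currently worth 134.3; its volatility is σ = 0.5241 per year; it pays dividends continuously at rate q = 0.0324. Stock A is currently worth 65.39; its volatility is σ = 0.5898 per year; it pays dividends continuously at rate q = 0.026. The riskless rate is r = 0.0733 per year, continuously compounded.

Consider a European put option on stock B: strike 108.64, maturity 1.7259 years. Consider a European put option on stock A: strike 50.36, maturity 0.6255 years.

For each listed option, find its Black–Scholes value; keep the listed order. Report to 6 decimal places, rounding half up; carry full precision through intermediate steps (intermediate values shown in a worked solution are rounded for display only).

price(stock B put K=108.64) = 16.738303
price(stock A put K=50.36) = 4.151447

[stock B put K=108.64]
σ√T = 0.5241·√1.7259 = 0.688529
d₁ = (ln(S/K) + (r−q+σ²/2)T) / (σ√T) = (ln(134.3/108.64) + (0.0733−0.0324+0.5241²/2)·1.7259) / 0.688529 = (0.212036 + 0.307625) / 0.688529 = 0.754742
d₂ = d₁ − σ√T = 0.754742 − 0.688529 = 0.066214
e^{−rT} = 0.881167
e^{−qT} = 0.945616
N(−d₁) = 0.225202,  N(−d₂) = 0.473604
price = K·e^{−rT}·N(−d₂) − S·e^{−qT}·N(−d₁) = 45.338076 − 28.599773 = 16.738303
[stock A put K=50.36]
σ√T = 0.5898·√0.6255 = 0.466464
d₁ = (ln(S/K) + (r−q+σ²/2)T) / (σ√T) = (ln(65.39/50.36) + (0.0733−0.026+0.5898²/2)·0.6255) / 0.466464 = (0.261172 + 0.138381) / 0.466464 = 0.856556
d₂ = d₁ − σ√T = 0.856556 − 0.466464 = 0.390092
e^{−rT} = 0.955186
e^{−qT} = 0.983869
N(−d₁) = 0.195845,  N(−d₂) = 0.348234
price = K·e^{−rT}·N(−d₂) − S·e^{−qT}·N(−d₁) = 16.751179 − 12.599732 = 4.151447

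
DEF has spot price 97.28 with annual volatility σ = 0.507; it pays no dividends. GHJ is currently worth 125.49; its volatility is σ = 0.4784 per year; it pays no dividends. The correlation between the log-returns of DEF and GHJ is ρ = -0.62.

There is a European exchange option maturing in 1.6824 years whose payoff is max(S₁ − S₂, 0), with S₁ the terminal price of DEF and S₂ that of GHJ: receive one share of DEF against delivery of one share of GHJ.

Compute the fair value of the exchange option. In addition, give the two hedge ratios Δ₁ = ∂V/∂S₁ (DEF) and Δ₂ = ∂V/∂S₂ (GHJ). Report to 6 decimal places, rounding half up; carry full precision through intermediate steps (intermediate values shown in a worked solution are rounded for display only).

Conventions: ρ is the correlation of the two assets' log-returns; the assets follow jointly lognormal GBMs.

σ_eff = √(σ₁² + σ₂² − 2ρσ₁σ₂) = √(0.507² + 0.4784² − 2·-0.62·0.507·0.4784) = 0.886948
d₁ = (ln(S₁/S₂) + (q₂ − q₁ + σ_eff²/2)T) / (σ_eff√T) = (ln(97.28/125.49) + (0.0 − 0.0 + 0.393338)·1.6824) / 1.150436 = 0.353882
d₂ = d₁ − σ_eff√T = 0.353882 − 1.150436 = -0.796554
N(d₁) = 0.638287,  N(d₂) = 0.212855
V = S₁·e^{−q₁T}·N(d₁) − S₂·e^{−q₂T}·N(d₂) = 62.092512 − 26.711184 = 35.381328
Key observation: the rate r is irrelevant here: denominating values in GHJ turns the exchange into a ratio option on S₁/S₂, and discounting at r drops out.
Δ₁ = e^{−q₁T}·N(d₁) = 0.638287;  Δ₂ = −e^{−q₂T}·N(d₂) = -0.212855

exchange price = 35.381328
Δ1 = 0.638287
Δ2 = -0.212855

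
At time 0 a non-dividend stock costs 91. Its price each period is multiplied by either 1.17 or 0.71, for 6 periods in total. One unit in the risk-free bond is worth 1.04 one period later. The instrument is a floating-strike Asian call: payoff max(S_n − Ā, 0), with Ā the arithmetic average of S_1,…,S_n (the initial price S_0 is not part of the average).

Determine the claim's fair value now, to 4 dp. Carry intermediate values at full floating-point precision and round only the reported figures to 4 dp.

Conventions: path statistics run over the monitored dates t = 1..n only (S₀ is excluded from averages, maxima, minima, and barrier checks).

Set p* = 0.7174 (from d < R < u); the path-dependent value is the discounted p*-expectation over all price paths.
Enumerate all 2^6 = 64 price paths (U = up ×1.17, D = down ×0.71); each path with k up-moves has probability p*^k·(1−p*)^(6−k).
DDDDDD: Ā=32.3755, payoff=0.0000, prob=0.000509
UDDDDD: Ā=53.3512, payoff=0.0000, prob=0.001293
DUDDDD: Ā=46.3746, payoff=0.0000, prob=0.001293
UUDDDD: Ā=76.4201, payoff=0.0000, prob=0.003283
DDUDDD: Ā=41.4211, payoff=0.0000, prob=0.001293
UDUDDD: Ā=68.2574, payoff=0.0000, prob=0.003283
DUUDDD: Ā=61.2807, payoff=0.0000, prob=0.003283
UUUDDD: Ā=100.9837, payoff=0.0000, prob=0.008333
DDDUDD: Ā=37.9042, payoff=0.0000, prob=0.001293
UDDUDD: Ā=62.4619, payoff=0.0000, prob=0.003283
DUDUDD: Ā=55.4852, payoff=0.0000, prob=0.003283
UUDUDD: Ā=91.4333, payoff=0.0000, prob=0.008333
DDUUDD: Ā=50.5318, payoff=0.0000, prob=0.003283
UDUUDD: Ā=83.2706, payoff=0.0000, prob=0.008333
DUUUDD: Ā=76.2940, payoff=0.0000, prob=0.008333
UUUUDD: Ā=125.7239, payoff=0.0000, prob=0.021154
DDDDUD: Ā=35.4072, payoff=0.0000, prob=0.001293
UDDDUD: Ā=58.3470, payoff=0.0000, prob=0.003283
DUDDUD: Ā=51.3704, payoff=0.0000, prob=0.003283
UUDDUD: Ā=84.6526, payoff=0.0000, prob=0.008333
DDUDUD: Ā=46.4169, payoff=0.0000, prob=0.003283
UDUDUD: Ā=76.4899, payoff=0.0000, prob=0.008333
DUUDUD: Ā=69.5132, payoff=0.0000, prob=0.008333
UUUDUD: Ā=114.5500, payoff=0.0000, prob=0.021154
DDDUUD: Ā=42.9000, payoff=0.0000, prob=0.003283
UDDUUD: Ā=70.6944, payoff=0.0000, prob=0.008333
DUDUUD: Ā=63.7177, payoff=0.0000, prob=0.008333
UUDUUD: Ā=104.9996, payoff=0.0000, prob=0.021154
DDUUUD: Ā=58.7643, payoff=0.0000, prob=0.008333
UDUUUD: Ā=96.8369, payoff=0.0000, prob=0.021154
DUUUUD: Ā=89.8602, payoff=0.0000, prob=0.021154
UUUUUD: Ā=148.0795, payoff=0.0000, prob=0.053699
DDDDDU: Ā=33.6343, payoff=0.0000, prob=0.001293
UDDDDU: Ā=55.4255, payoff=0.0000, prob=0.003283
DUDDDU: Ā=48.4489, payoff=0.0000, prob=0.003283
UUDDDU: Ā=79.8383, payoff=0.0000, prob=0.008333
DDUDDU: Ā=43.4954, payoff=0.0000, prob=0.003283
UDUDDU: Ā=71.6756, payoff=0.0000, prob=0.008333
DUUDDU: Ā=64.6989, payoff=0.0000, prob=0.008333
UUUDDU: Ā=106.6165, payoff=0.0000, prob=0.021154
DDDUDU: Ā=39.9785, payoff=0.0000, prob=0.003283
UDDUDU: Ā=65.8800, payoff=0.0000, prob=0.008333
DUDUDU: Ā=58.9034, payoff=0.0000, prob=0.008333
UUDUDU: Ā=97.0661, payoff=0.0000, prob=0.021154
DDUUDU: Ā=53.9499, payoff=0.0000, prob=0.008333
UDUUDU: Ā=88.9034, payoff=0.0000, prob=0.021154
DUUUDU: Ā=81.9268, payoff=4.0343, prob=0.021154
UUUUDU: Ā=135.0061, payoff=6.6480, prob=0.053699
DDDDUU: Ā=37.4815, payoff=0.0000, prob=0.003283
UDDDUU: Ā=61.7652, payoff=0.0000, prob=0.008333
DUDDUU: Ā=54.7886, payoff=0.0000, prob=0.008333
UUDDUU: Ā=90.2854, payoff=0.0000, prob=0.021154
DDUDUU: Ā=49.8351, payoff=2.3293, prob=0.008333
UDUDUU: Ā=82.1227, payoff=3.8384, prob=0.021154
DUUDUU: Ā=75.1460, payoff=10.8150, prob=0.021154
UUUDUU: Ā=123.8321, payoff=17.8219, prob=0.053699
DDDUUU: Ā=46.3182, payoff=5.8462, prob=0.008333
UDDUUU: Ā=76.3271, payoff=9.6339, prob=0.021154
DUDUUU: Ā=69.3505, payoff=16.6105, prob=0.021154
UUDUUU: Ā=114.2818, payoff=27.3723, prob=0.053699
DDUUUU: Ā=64.3970, payoff=21.5640, prob=0.021154
UDUUUU: Ā=106.1191, payoff=35.5350, prob=0.053699
DUUUUU: Ā=99.1424, payoff=42.5117, prob=0.053699
UUUUUU: Ā=163.3755, payoff=70.0544, prob=0.136313
Price = Σ prob·payoff / R^6 = 17.999011 / 1.265319 = 14.2249

price = 14.2249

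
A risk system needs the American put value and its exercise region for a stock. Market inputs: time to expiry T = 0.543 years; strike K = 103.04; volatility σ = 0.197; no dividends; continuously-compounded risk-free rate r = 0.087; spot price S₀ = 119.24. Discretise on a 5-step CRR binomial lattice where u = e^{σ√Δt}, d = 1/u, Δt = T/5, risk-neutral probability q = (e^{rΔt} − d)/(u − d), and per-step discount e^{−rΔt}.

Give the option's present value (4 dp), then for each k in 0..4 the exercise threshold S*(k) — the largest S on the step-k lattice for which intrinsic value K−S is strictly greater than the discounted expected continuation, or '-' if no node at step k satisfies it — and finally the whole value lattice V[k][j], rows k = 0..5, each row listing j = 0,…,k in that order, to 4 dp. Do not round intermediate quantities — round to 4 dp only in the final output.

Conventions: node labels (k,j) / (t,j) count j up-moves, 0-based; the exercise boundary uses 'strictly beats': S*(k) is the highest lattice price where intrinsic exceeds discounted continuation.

price = 0.8128
boundary = - - - - 91.9695
tree:
0.8128
1.6228 0.1821
3.1756 0.4147 0.0000
6.0469 0.9447 0.0000 0.0000
11.0705 2.1519 0.0000 0.0000 0.0000
16.8515 4.9018 0.0000 0.0000 0.0000 0.0000

Δt=0.10860, u=1.06707, d=0.93714, q=0.55684, disc=e^(-rΔt)=0.99060
k=5 terminal: V=max(K-S,0) → 16.8515 4.9018 0.0000 0.0000 0.0000 0.0000
k=4: j=0 S=91.9695 intr=11.0705 cont=10.1016 V=11.0705[EX]; j=1 S=104.7208 intr=0.0000 cont=2.1519 V=2.1519[hold]; j=2 S=119.2400 intr=0.0000 cont=0.0000 V=0.0000[hold]; j=3 S=135.7723 intr=0.0000 cont=0.0000 V=0.0000[hold]; j=4 S=154.5967 intr=0.0000 cont=0.0000 V=0.0000[hold]  S*(4)=91.9695
k=3: j=0 S=98.1382 intr=4.9018 cont=6.0469 V=6.0469[hold]; j=1 S=111.7448 intr=0.0000 cont=0.9447 V=0.9447[hold]; j=2 S=127.2379 intr=0.0000 cont=0.0000 V=0.0000[hold]; j=3 S=144.8791 intr=0.0000 cont=0.0000 V=0.0000[hold]  S*(3)=-
k=2: j=0 S=104.7208 intr=0.0000 cont=3.1756 V=3.1756[hold]; j=1 S=119.2400 intr=0.0000 cont=0.4147 V=0.4147[hold]; j=2 S=135.7723 intr=0.0000 cont=0.0000 V=0.0000[hold]  S*(2)=-
k=1: j=0 S=111.7448 intr=0.0000 cont=1.6228 V=1.6228[hold]; j=1 S=127.2379 intr=0.0000 cont=0.1821 V=0.1821[hold]  S*(1)=-
k=0: j=0 S=119.2400 intr=0.0000 cont=0.8128 V=0.8128[hold]  S*(0)=-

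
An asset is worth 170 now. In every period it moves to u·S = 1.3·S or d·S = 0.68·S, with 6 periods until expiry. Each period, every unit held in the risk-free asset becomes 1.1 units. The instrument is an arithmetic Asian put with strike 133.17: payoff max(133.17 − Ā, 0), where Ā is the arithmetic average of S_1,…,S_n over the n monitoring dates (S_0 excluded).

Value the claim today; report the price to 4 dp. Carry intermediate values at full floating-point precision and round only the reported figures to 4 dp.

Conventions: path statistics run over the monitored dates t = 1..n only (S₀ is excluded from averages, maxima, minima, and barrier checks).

Risk-neutral up-probability p* = (R−d)/(u−d) = (1.1−0.68)/(1.3−0.68) = 0.6774; the claim prices as the p*-weighted sum of path payoffs discounted by R^6.
Enumerate all 2^6 = 64 price paths (U = up ×1.3, D = down ×0.68); each path with k up-moves has probability p*^k·(1−p*)^(6−k).
DDDDDD: Ā=54.2557, payoff=78.9143, prob=0.001127
UDDDDD: Ā=103.7241, payoff=29.4459, prob=0.002366
DUDDDD: Ā=86.1574, payoff=47.0126, prob=0.002366
UUDDDD: Ā=164.7128, payoff=0.0000, prob=0.004969
DDUDDD: Ā=74.2121, payoff=58.9579, prob=0.002366
UDUDDD: Ā=141.8761, payoff=0.0000, prob=0.004969
DUUDDD: Ā=124.3094, payoff=8.8606, prob=0.004969
UUUDDD: Ā=237.6504, payoff=0.0000, prob=0.010435
DDDUDD: Ā=66.0893, payoff=67.0807, prob=0.002366
UDDUDD: Ā=126.3472, payoff=6.8228, prob=0.004969
DUDUDD: Ā=108.7805, payoff=24.3895, prob=0.004969
UUDUDD: Ā=207.9627, payoff=0.0000, prob=0.010435
DDUUDD: Ā=96.8352, payoff=36.3348, prob=0.004969
UDUUDD: Ā=185.1260, payoff=0.0000, prob=0.010435
DUUUDD: Ā=167.5594, payoff=0.0000, prob=0.010435
UUUUDD: Ā=320.3341, payoff=0.0000, prob=0.021913
DDDDUD: Ā=60.5658, payoff=72.6042, prob=0.002366
UDDDUD: Ā=115.7875, payoff=17.3825, prob=0.004969
DUDDUD: Ā=98.2208, payoff=34.9492, prob=0.004969
UUDDUD: Ā=187.7751, payoff=0.0000, prob=0.010435
DDUDUD: Ā=86.2755, payoff=46.8945, prob=0.004969
UDUDUD: Ā=164.9384, payoff=0.0000, prob=0.010435
DUUDUD: Ā=147.3718, payoff=0.0000, prob=0.010435
UUUDUD: Ā=281.7401, payoff=0.0000, prob=0.021913
DDDUUD: Ā=78.1527, payoff=55.0173, prob=0.004969
UDDUUD: Ā=149.4095, payoff=0.0000, prob=0.010435
DUDUUD: Ā=131.8428, payoff=1.3272, prob=0.010435
UUDUUD: Ā=252.0524, payoff=0.0000, prob=0.021913
DDUUUD: Ā=119.8975, payoff=13.2725, prob=0.010435
UDUUUD: Ā=229.2158, payoff=0.0000, prob=0.021913
DUUUUD: Ā=211.6491, payoff=0.0000, prob=0.021913
UUUUUD: Ā=404.6233, payoff=0.0000, prob=0.046018
DDDDDU: Ā=56.8098, payoff=76.3602, prob=0.002366
UDDDDU: Ā=108.6069, payoff=24.5631, prob=0.004969
DUDDDU: Ā=91.0402, payoff=42.1298, prob=0.004969
UUDDDU: Ā=174.0475, payoff=0.0000, prob=0.010435
DDUDDU: Ā=79.0949, payoff=54.0751, prob=0.004969
UDUDDU: Ā=151.2108, payoff=0.0000, prob=0.010435
DUUDDU: Ā=133.6442, payoff=0.0000, prob=0.010435
UUUDDU: Ā=255.4962, payoff=0.0000, prob=0.021913
DDDUDU: Ā=70.9721, payoff=62.1979, prob=0.004969
UDDUDU: Ā=135.6819, payoff=0.0000, prob=0.010435
DUDUDU: Ā=118.1152, payoff=15.0548, prob=0.010435
UUDUDU: Ā=225.8085, payoff=0.0000, prob=0.021913
DDUUDU: Ā=106.1699, payoff=27.0001, prob=0.010435
UDUUDU: Ā=202.9719, payoff=0.0000, prob=0.021913
DUUUDU: Ā=185.4052, payoff=0.0000, prob=0.021913
UUUUDU: Ā=354.4511, payoff=0.0000, prob=0.046018
DDDDUU: Ā=65.4486, payoff=67.7214, prob=0.004969
UDDDUU: Ā=125.1222, payoff=8.0478, prob=0.010435
DUDDUU: Ā=107.5556, payoff=25.6144, prob=0.010435
UUDDUU: Ā=205.6209, payoff=0.0000, prob=0.021913
DDUDUU: Ā=95.6102, payoff=37.5598, prob=0.010435
UDUDUU: Ā=182.7843, payoff=0.0000, prob=0.021913
DUUDUU: Ā=165.2176, payoff=0.0000, prob=0.021913
UUUDUU: Ā=315.8572, payoff=0.0000, prob=0.046018
DDDUUU: Ā=87.4874, payoff=45.6826, prob=0.010435
UDDUUU: Ā=167.2553, payoff=0.0000, prob=0.021913
DUDUUU: Ā=149.6887, payoff=0.0000, prob=0.021913
UUDUUU: Ā=286.1695, payoff=0.0000, prob=0.046018
DDUUUU: Ā=137.7433, payoff=0.0000, prob=0.021913
UDUUUU: Ā=263.3328, payoff=0.0000, prob=0.046018
DUUUUU: Ā=245.7662, payoff=0.0000, prob=0.046018
UUUUUU: Ā=469.8471, payoff=0.0000, prob=0.096637
Price = Σ prob·payoff / R^6 = 5.123379 / 1.771561 = 2.8920

price = 2.8920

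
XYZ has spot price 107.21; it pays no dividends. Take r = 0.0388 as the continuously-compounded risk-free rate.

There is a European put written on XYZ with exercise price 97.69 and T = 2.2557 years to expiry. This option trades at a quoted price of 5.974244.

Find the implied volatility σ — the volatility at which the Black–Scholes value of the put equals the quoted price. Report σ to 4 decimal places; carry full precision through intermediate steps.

sigma = 0.2213

At σ = 0.2213 the Black–Scholes value reproduces the quote:
σ√T = 0.2213·√2.2557 = 0.332370
d₁ = (ln(S/K) + (r+σ²/2)T) / (σ√T) = (ln(107.21/97.69) + (0.0388+0.2213²/2)·2.2557) / 0.332370 = (0.092990 + 0.142756) / 0.332370 = 0.709289
d₂ = d₁ − σ√T = 0.709289 − 0.332370 = 0.376919
e^{−rT} = 0.916199
N(−d₁) = 0.239073,  N(−d₂) = 0.353117
V = K·e^{−rT}·N(−d₂) − S·N(−d₁) = 31.605222 − 25.630977 = 5.974244 (equal to the quote); since ∂V/∂σ > 0 for all σ, the implied volatility is unique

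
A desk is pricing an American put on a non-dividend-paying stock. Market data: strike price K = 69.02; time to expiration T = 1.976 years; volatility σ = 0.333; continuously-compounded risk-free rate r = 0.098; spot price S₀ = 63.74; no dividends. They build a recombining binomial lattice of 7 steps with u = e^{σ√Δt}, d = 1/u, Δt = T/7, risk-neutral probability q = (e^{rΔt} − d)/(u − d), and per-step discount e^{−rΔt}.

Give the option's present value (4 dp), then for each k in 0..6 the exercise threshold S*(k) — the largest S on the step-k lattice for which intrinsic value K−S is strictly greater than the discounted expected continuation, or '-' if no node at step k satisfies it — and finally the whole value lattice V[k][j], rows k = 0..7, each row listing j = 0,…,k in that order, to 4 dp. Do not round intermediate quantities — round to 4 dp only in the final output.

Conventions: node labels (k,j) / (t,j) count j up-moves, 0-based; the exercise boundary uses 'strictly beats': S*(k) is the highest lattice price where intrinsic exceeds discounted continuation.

params: Δt=0.28229 u=1.19354 d=0.83784 q=0.53474 e^(-rΔt)=0.97272
t_7 payoffs: 50.5465 42.7037 31.5314 15.6159 0.0000 0.0000 0.0000 0.0000
t_6: node(6,0) S=22.0489 payoff=46.9711 vs cont=45.0879 → 46.9711 [stop]  node(6,1) S=31.4096 payoff=37.6104 vs cont=35.7272 → 37.6104 [stop]  node(6,2) S=44.7442 payoff=24.2758 vs cont=22.3926 → 24.2758 [stop]  node(6,3) S=63.7400 payoff=5.2800 vs cont=7.0672 → 7.0672 [wait]  node(6,4) S=90.8002 payoff=0.0000 vs cont=0.0000 → 0.0000 [wait]  node(6,5) S=129.3486 payoff=0.0000 vs cont=0.0000 → 0.0000 [wait]  node(6,6) S=184.2624 payoff=0.0000 vs cont=0.0000 → 0.0000 [wait]  ⇒ S*(6)=44.7442
t_5: node(5,0) S=26.3163 payoff=42.7037 vs cont=40.8205 → 42.7037 [stop]  node(5,1) S=37.4886 payoff=31.5314 vs cont=29.6482 → 31.5314 [stop]  node(5,2) S=53.4041 payoff=15.6159 vs cont=14.6623 → 15.6159 [stop]  node(5,3) S=76.0763 payoff=0.0000 vs cont=3.1983 → 3.1983 [wait]  node(5,4) S=108.3738 payoff=0.0000 vs cont=0.0000 → 0.0000 [wait]  node(5,5) S=154.3830 payoff=0.0000 vs cont=0.0000 → 0.0000 [wait]  ⇒ S*(5)=53.4041
t_4: node(4,0) S=31.4096 payoff=37.6104 vs cont=35.7272 → 37.6104 [stop]  node(4,1) S=44.7442 payoff=24.2758 vs cont=22.3926 → 24.2758 [stop]  node(4,2) S=63.7400 payoff=5.2800 vs cont=8.7308 → 8.7308 [wait]  node(4,3) S=90.8002 payoff=0.0000 vs cont=1.4474 → 1.4474 [wait]  node(4,4) S=129.3486 payoff=0.0000 vs cont=0.0000 → 0.0000 [wait]  ⇒ S*(4)=44.7442
t_3: node(3,0) S=37.4886 payoff=31.5314 vs cont=29.6482 → 31.5314 [stop]  node(3,1) S=53.4041 payoff=15.6159 vs cont=15.5276 → 15.6159 [stop]  node(3,2) S=76.0763 payoff=0.0000 vs cont=4.7041 → 4.7041 [wait]  node(3,3) S=108.3738 payoff=0.0000 vs cont=0.6551 → 0.6551 [wait]  ⇒ S*(3)=53.4041
t_2: node(2,0) S=44.7442 payoff=24.2758 vs cont=22.3926 → 24.2758 [stop]  node(2,1) S=63.7400 payoff=5.2800 vs cont=9.5140 → 9.5140 [wait]  node(2,2) S=90.8002 payoff=0.0000 vs cont=2.4696 → 2.4696 [wait]  ⇒ S*(2)=44.7442
t_1: node(1,0) S=53.4041 payoff=15.6159 vs cont=15.9350 → 15.9350 [wait]  node(1,1) S=76.0763 payoff=0.0000 vs cont=5.5903 → 5.5903 [wait]  ⇒ S*(1)=-
t_0: node(0,0) S=63.7400 payoff=5.2800 vs cont=10.1194 → 10.1194 [wait]  ⇒ S*(0)=-

price = 10.1194
boundary = - - 44.7442 53.4041 44.7442 53.4041 44.7442
tree:
10.1194
15.9350 5.5903
24.2758 9.5140 2.4696
31.5314 15.6159 4.7041 0.6551
37.6104 24.2758 8.7308 1.4474 0.0000
42.7037 31.5314 15.6159 3.1983 0.0000 0.0000
46.9711 37.6104 24.2758 7.0672 0.0000 0.0000 0.0000
50.5465 42.7037 31.5314 15.6159 0.0000 0.0000 0.0000 0.0000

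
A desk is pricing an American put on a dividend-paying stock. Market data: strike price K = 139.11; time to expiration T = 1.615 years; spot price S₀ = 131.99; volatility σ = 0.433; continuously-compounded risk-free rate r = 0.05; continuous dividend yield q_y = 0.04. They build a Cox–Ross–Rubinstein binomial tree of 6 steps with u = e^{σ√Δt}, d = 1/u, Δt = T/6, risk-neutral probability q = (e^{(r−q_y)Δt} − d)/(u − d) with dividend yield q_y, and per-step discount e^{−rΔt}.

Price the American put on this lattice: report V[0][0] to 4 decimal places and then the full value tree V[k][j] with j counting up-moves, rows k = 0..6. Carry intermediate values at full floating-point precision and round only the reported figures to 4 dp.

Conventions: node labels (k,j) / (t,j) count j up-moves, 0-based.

price = 30.5190
tree:
30.5190
42.1017 17.2825
56.1448 26.2071 6.8958
71.8350 38.6599 11.7775 1.1376
85.3708 54.8898 19.9892 2.0964 0.0000
96.1832 71.8350 33.6765 3.8635 0.0000 0.0000
104.8201 85.3708 54.8898 7.1200 0.0000 0.0000 0.0000

Δt=0.26917  u=1.25188  d=0.79880  q=0.45002  discount=0.98663
step 6 (expiry): payoffs max(K−S,0) = 104.8201 85.3708 54.8898 7.1200 0.0000 0.0000 0.0000
k=5: (k=5,j=0): S=42.9268, K−S=96.1832, hold=94.7832 ⇒ V=96.1832 exercise | (k=5,j=1): S=67.2750, K−S=71.8350, hold=70.6958 ⇒ V=71.8350 exercise | (k=5,j=2): S=105.4335, K−S=33.6765, hold=32.9460 ⇒ V=33.6765 exercise | (k=5,j=3): S=165.2356, K−S=0.0000, hold=3.8635 ⇒ V=3.8635 continue | (k=5,j=4): S=258.9575, K−S=0.0000, hold=0.0000 ⇒ V=0.0000 continue | (k=5,j=5): S=405.8387, K−S=0.0000, hold=0.0000 ⇒ V=0.0000 continue
k=4: (k=4,j=0): S=53.7392, K−S=85.3708, hold=84.0867 ⇒ V=85.3708 exercise | (k=4,j=1): S=84.2202, K−S=54.8898, hold=53.9321 ⇒ V=54.8898 exercise | (k=4,j=2): S=131.9900, K−S=7.1200, hold=19.9892 ⇒ V=19.9892 continue | (k=4,j=3): S=206.8550, K−S=0.0000, hold=2.0964 ⇒ V=2.0964 continue | (k=4,j=4): S=324.1835, K−S=0.0000, hold=0.0000 ⇒ V=0.0000 continue
k=3: (k=3,j=0): S=67.2750, K−S=71.8350, hold=70.6958 ⇒ V=71.8350 exercise | (k=3,j=1): S=105.4335, K−S=33.6765, hold=38.6599 ⇒ V=38.6599 continue | (k=3,j=2): S=165.2356, K−S=0.0000, hold=11.7775 ⇒ V=11.7775 continue | (k=3,j=3): S=258.9575, K−S=0.0000, hold=1.1376 ⇒ V=1.1376 continue
k=2: (k=2,j=0): S=84.2202, K−S=54.8898, hold=56.1448 ⇒ V=56.1448 continue | (k=2,j=1): S=131.9900, K−S=7.1200, hold=26.2071 ⇒ V=26.2071 continue | (k=2,j=2): S=206.8550, K−S=0.0000, hold=6.8958 ⇒ V=6.8958 continue
k=1: (k=1,j=0): S=105.4335, K−S=33.6765, hold=42.1017 ⇒ V=42.1017 continue | (k=1,j=1): S=165.2356, K−S=0.0000, hold=17.2825 ⇒ V=17.2825 continue
k=0: (k=0,j=0): S=131.9900, K−S=7.1200, hold=30.5190 ⇒ V=30.5190 continue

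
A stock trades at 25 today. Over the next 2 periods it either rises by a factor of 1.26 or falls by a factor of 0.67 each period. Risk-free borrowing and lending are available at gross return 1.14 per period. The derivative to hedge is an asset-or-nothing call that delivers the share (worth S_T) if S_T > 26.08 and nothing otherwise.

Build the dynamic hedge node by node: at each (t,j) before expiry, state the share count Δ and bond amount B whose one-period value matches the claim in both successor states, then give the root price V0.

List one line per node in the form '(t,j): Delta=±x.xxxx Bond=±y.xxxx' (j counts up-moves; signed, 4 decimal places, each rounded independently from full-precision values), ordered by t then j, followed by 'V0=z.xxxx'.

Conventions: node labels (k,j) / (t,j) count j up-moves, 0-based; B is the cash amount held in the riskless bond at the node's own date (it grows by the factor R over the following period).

(0,0): Delta=1.8803 Bond=-27.6274
(1,0): Delta=0.0000 Bond=0.0000
(1,1): Delta=2.1356 Bond=-39.5366
V0=19.3804

No-arbitrage ⇒ martingale measure with p* = (R−d)/(u−d) = 0.7966.
Payoffs at expiry: V(2,0)=0.0000, V(2,1)=0.0000, V(2,2)=39.6900
Node (1,0) S=16.7500: V=(p*·0.0000+(1−p*)·0.0000)/1.14=0.0000; Δ=(0.0000−0.0000)/(21.1050−11.2225)=0.0000; B=V−Δ·S=0.0000
Node (1,1) S=31.5000: V=(p*·39.6900+(1−p*)·0.0000)/1.14=27.7346; Δ=(39.6900−0.0000)/(39.6900−21.1050)=2.1356; B=V−Δ·S=-39.5366
Node (0,0) S=25.0000: V=(p*·27.7346+(1−p*)·0.0000)/1.14=19.3804; Δ=(27.7346−0.0000)/(31.5000−16.7500)=1.8803; B=V−Δ·S=-27.6274
Check: Δ(0,0)·S0 + B(0,0) = 19.3804 = V0.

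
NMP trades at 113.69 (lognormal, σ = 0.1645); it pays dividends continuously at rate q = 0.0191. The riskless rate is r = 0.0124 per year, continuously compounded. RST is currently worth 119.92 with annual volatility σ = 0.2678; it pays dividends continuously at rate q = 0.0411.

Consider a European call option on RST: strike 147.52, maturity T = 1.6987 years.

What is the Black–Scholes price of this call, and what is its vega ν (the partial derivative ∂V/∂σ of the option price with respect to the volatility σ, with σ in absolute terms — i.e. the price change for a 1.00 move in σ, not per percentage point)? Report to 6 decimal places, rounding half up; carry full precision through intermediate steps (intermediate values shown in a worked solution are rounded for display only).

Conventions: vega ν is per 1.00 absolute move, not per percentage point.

price = 5.938110
ν = 49.748068

σ√T = 0.2678·√1.6987 = 0.349035
d₁ = (ln(S/K) + (r−q+σ²/2)T) / (σ√T) = (ln(119.92/147.52) + (0.0124−0.0411+0.2678²/2)·1.6987) / 0.349035 = (-0.207139 + 0.012160) / 0.349035 = -0.558623
d₂ = d₁ − σ√T = -0.558623 − 0.349035 = -0.907658
e^{−rT} = 0.979156
e^{−qT} = 0.932565
N(d₁) = 0.288210,  N(d₂) = 0.182030
Call price V = S·e^{−qT}·N(d₁) − K·e^{−rT}·N(d₂) = 32.231392 − 26.293283 = 5.938110
φ(d₁) = (1/√(2π))·e^{−d₁²/2} = 0.341309
ν = S·e^{−qT}·φ(d₁)·√T = 49.748068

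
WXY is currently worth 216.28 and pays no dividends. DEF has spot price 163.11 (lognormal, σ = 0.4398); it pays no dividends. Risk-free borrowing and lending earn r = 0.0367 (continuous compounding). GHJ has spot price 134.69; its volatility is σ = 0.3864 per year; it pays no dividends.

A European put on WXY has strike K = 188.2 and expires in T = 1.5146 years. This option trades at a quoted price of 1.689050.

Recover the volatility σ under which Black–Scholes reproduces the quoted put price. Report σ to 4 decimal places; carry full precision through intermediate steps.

sigma = 0.1298

At σ = 0.1298 the Black–Scholes value reproduces the quote:
σ√T = 0.1298·√1.5146 = 0.159744
d₁ = (ln(S/K) + (r+σ²/2)T) / (σ√T) = (ln(216.28/188.2) + (0.0367+0.1298²/2)·1.5146) / 0.159744 = (0.139069 + 0.068345) / 0.159744 = 1.298414
d₂ = d₁ − σ√T = 1.298414 − 0.159744 = 1.138671
e^{−rT} = 0.945931
N(−d₁) = 0.097072,  N(−d₂) = 0.127420
V = K·e^{−rT}·N(−d₂) − S·N(−d₁) = 22.683890 − 20.994839 = 1.689050 (matching the quote); vega is positive throughout, so no other σ reproduces this price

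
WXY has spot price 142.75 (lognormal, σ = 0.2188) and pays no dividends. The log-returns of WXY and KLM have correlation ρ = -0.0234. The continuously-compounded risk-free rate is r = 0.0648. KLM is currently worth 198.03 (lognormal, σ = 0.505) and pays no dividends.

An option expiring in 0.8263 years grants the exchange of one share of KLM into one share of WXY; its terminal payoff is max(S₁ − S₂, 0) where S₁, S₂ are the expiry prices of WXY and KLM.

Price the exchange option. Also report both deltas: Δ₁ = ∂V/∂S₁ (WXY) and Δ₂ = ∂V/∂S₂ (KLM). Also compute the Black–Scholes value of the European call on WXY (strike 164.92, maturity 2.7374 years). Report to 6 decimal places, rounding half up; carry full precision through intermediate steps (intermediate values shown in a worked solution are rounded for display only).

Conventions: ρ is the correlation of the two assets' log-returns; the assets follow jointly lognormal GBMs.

σ_eff = √(σ₁² + σ₂² − 2ρσ₁σ₂) = √(0.2188² + 0.505² − 2·-0.0234·0.2188·0.505) = 0.555040
d₁ = (ln(S₁/S₂) + (q₂ − q₁ + σ_eff²/2)T) / (σ_eff√T) = (ln(142.75/198.03) + (0.0 − 0.0 + 0.154035)·0.8263) / 0.504537 = -0.396492
d₂ = d₁ − σ_eff√T = -0.396492 − 0.504537 = -0.901029
N(d₁) = 0.345871,  N(d₂) = 0.183787
V = S₁·e^{−q₁T}·N(d₁) − S₂·e^{−q₂T}·N(d₂) = 49.373119 − 36.395242 = 12.977877
Δ₁ = e^{−q₁T}·N(d₁) = 0.345871;  Δ₂ = −e^{−q₂T}·N(d₂) = -0.183787
[vanilla: WXY call K=164.92]
σ√T = 0.2188·√2.7374 = 0.362007
d₁ = (ln(S/K) + (r+σ²/2)T) / (σ√T) = (ln(142.75/164.92) + (0.0648+0.2188²/2)·2.7374) / 0.362007 = (-0.144366 + 0.242908) / 0.362007 = 0.272211
d₂ = d₁ − σ√T = 0.272211 − 0.362007 = -0.089795
e^{−rT} = 0.837459
N(d₁) = 0.607270,  N(d₂) = 0.464225
price = S·N(d₁) − K·e^{−rT}·N(d₂) = 86.687818 − 64.115803 = 22.572016

exchange price = 12.977877
Δ1 = 0.345871
Δ2 = -0.183787
price(WXY call K=164.92) = 22.572016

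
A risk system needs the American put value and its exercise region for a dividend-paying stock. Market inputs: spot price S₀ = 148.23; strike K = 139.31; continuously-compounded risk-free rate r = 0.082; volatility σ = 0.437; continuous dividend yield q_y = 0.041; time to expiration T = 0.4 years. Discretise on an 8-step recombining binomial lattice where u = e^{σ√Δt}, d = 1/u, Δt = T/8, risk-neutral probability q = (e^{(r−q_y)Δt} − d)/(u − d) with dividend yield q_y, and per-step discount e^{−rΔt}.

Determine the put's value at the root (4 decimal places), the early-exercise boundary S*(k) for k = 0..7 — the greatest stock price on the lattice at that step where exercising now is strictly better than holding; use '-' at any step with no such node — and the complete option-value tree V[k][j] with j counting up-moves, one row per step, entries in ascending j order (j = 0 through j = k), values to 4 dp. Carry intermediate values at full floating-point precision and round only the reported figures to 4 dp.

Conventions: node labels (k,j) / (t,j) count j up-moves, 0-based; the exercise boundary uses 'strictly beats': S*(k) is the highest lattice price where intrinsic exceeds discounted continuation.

params: Δt=0.05000 u=1.10265 d=0.90691 q=0.48607 e^(-rΔt)=0.99591
t_8 payoffs: 71.4779 56.8372 39.0366 17.3939 0.0000 0.0000 0.0000 0.0000 0.0000
t_7: node(7,0) S=74.7951 payoff=64.5149 vs cont=64.0981 → 64.5149 [stop]  node(7,1) S=90.9386 payoff=48.3714 vs cont=47.9877 → 48.3714 [stop]  node(7,2) S=110.5664 payoff=28.7436 vs cont=28.4000 → 28.7436 [stop]  node(7,3) S=134.4307 payoff=4.8793 vs cont=8.9026 → 8.9026 [wait]  node(7,4) S=163.4458 payoff=0.0000 vs cont=0.0000 → 0.0000 [wait]  node(7,5) S=198.7233 payoff=0.0000 vs cont=0.0000 → 0.0000 [wait]  node(7,6) S=241.6151 payoff=0.0000 vs cont=0.0000 → 0.0000 [wait]  node(7,7) S=293.7645 payoff=0.0000 vs cont=0.0000 → 0.0000 [wait]  ⇒ S*(7)=110.5664
t_6: node(6,0) S=82.4728 payoff=56.8372 vs cont=56.4361 → 56.8372 [stop]  node(6,1) S=100.2734 payoff=39.0366 vs cont=38.6719 → 39.0366 [stop]  node(6,2) S=121.9161 payoff=17.3939 vs cont=19.0212 → 19.0212 [wait]  node(6,3) S=148.2300 payoff=0.0000 vs cont=4.5566 → 4.5566 [wait]  node(6,4) S=180.2234 payoff=0.0000 vs cont=0.0000 → 0.0000 [wait]  node(6,5) S=219.1223 payoff=0.0000 vs cont=0.0000 → 0.0000 [wait]  node(6,6) S=266.4168 payoff=0.0000 vs cont=0.0000 → 0.0000 [wait]  ⇒ S*(6)=100.2734
t_5: node(5,0) S=90.9386 payoff=48.3714 vs cont=47.9877 → 48.3714 [stop]  node(5,1) S=110.5664 payoff=28.7436 vs cont=29.1877 → 29.1877 [wait]  node(5,2) S=134.4307 payoff=4.8793 vs cont=11.9413 → 11.9413 [wait]  node(5,3) S=163.4458 payoff=0.0000 vs cont=2.3322 → 2.3322 [wait]  node(5,4) S=198.7233 payoff=0.0000 vs cont=0.0000 → 0.0000 [wait]  node(5,5) S=241.6151 payoff=0.0000 vs cont=0.0000 → 0.0000 [wait]  ⇒ S*(5)=90.9386
t_4: node(4,0) S=100.2734 payoff=39.0366 vs cont=38.8870 → 39.0366 [stop]  node(4,1) S=121.9161 payoff=17.3939 vs cont=20.7196 → 20.7196 [wait]  node(4,2) S=148.2300 payoff=0.0000 vs cont=7.2408 → 7.2408 [wait]  node(4,3) S=180.2234 payoff=0.0000 vs cont=1.1937 → 1.1937 [wait]  node(4,4) S=219.1223 payoff=0.0000 vs cont=0.0000 → 0.0000 [wait]  ⇒ S*(4)=100.2734
t_3: node(3,0) S=110.5664 payoff=28.7436 vs cont=30.0099 → 30.0099 [wait]  node(3,1) S=134.4307 payoff=4.8793 vs cont=14.1099 → 14.1099 [wait]  node(3,2) S=163.4458 payoff=0.0000 vs cont=4.2838 → 4.2838 [wait]  node(3,3) S=198.7233 payoff=0.0000 vs cont=0.6109 → 0.6109 [wait]  ⇒ S*(3)=-
t_2: node(2,0) S=121.9161 payoff=17.3939 vs cont=22.1901 → 22.1901 [wait]  node(2,1) S=148.2300 payoff=0.0000 vs cont=9.2955 → 9.2955 [wait]  node(2,2) S=180.2234 payoff=0.0000 vs cont=2.4883 → 2.4883 [wait]  ⇒ S*(2)=-
t_1: node(1,0) S=134.4307 payoff=4.8793 vs cont=15.8573 → 15.8573 [wait]  node(1,1) S=163.4458 payoff=0.0000 vs cont=5.9622 → 5.9622 [wait]  ⇒ S*(1)=-
t_0: node(0,0) S=148.2300 payoff=0.0000 vs cont=11.0023 → 11.0023 [wait]  ⇒ S*(0)=-

price = 11.0023
boundary = - - - - 100.2734 90.9386 100.2734 110.5664
tree:
11.0023
15.8573 5.9622
22.1901 9.2955 2.4883
30.0099 14.1099 4.2838 0.6109
39.0366 20.7196 7.2408 1.1937 0.0000
48.3714 29.1877 11.9413 2.3322 0.0000 0.0000
56.8372 39.0366 19.0212 4.5566 0.0000 0.0000 0.0000
64.5149 48.3714 28.7436 8.9026 0.0000 0.0000 0.0000 0.0000
71.4779 56.8372 39.0366 17.3939 0.0000 0.0000 0.0000 0.0000 0.0000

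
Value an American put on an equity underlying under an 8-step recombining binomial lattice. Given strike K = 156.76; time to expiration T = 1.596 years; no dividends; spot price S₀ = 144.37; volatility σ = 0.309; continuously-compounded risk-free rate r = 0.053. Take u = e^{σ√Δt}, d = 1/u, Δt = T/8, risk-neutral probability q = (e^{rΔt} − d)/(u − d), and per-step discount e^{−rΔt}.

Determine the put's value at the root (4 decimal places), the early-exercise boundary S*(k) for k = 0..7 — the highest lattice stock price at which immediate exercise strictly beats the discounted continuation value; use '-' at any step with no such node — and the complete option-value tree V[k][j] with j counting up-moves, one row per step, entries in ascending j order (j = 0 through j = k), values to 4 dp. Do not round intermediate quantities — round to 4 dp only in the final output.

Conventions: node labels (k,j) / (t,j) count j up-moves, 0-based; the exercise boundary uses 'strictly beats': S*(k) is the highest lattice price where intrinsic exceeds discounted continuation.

Δt=0.19950, u=1.14799, d=0.87108, q=0.50394, disc=e^(-rΔt)=0.98948
k=8 terminal: V=max(K-S,0) → 108.9014 93.6876 73.6375 47.2137 12.3900 0.0000 0.0000 0.0000 0.0000
k=7: j=0 S=54.9414 intr=101.8186 cont=100.1699 V=101.8186[EX]; j=1 S=72.4067 intr=84.3533 cont=82.7045 V=84.3533[EX]; j=2 S=95.4241 intr=61.3359 cont=59.6871 V=61.3359[EX]; j=3 S=125.7585 intr=31.0015 cont=29.3527 V=31.0015[EX]; j=4 S=165.7359 intr=0.0000 cont=6.0816 V=6.0816[hold]; j=5 S=218.4218 intr=0.0000 cont=0.0000 V=0.0000[hold]; j=6 S=287.8560 intr=0.0000 cont=0.0000 V=0.0000[hold]; j=7 S=379.3626 intr=0.0000 cont=0.0000 V=0.0000[hold]  S*(7)=125.7585
k=6: j=0 S=63.0724 intr=93.6876 cont=92.0389 V=93.6876[EX]; j=1 S=83.1225 intr=73.6375 cont=71.9888 V=73.6375[EX]; j=2 S=109.5463 intr=47.2137 cont=45.5649 V=47.2137[EX]; j=3 S=144.3700 intr=12.3900 cont=18.2494 V=18.2494[hold]; j=4 S=190.2638 intr=0.0000 cont=2.9851 V=2.9851[hold]; j=5 S=250.7469 intr=0.0000 cont=0.0000 V=0.0000[hold]; j=6 S=330.4569 intr=0.0000 cont=0.0000 V=0.0000[hold]  S*(6)=109.5463
k=5: j=0 S=72.4067 intr=84.3533 cont=82.7045 V=84.3533[EX]; j=1 S=95.4241 intr=61.3359 cont=59.6871 V=61.3359[EX]; j=2 S=125.7585 intr=31.0015 cont=32.2745 V=32.2745[hold]; j=3 S=165.7359 intr=0.0000 cont=10.4461 V=10.4461[hold]; j=4 S=218.4218 intr=0.0000 cont=1.4652 V=1.4652[hold]; j=5 S=287.8560 intr=0.0000 cont=0.0000 V=0.0000[hold]  S*(5)=95.4241
k=4: j=0 S=83.1225 intr=73.6375 cont=71.9888 V=73.6375[EX]; j=1 S=109.5463 intr=47.2137 cont=46.1997 V=47.2137[EX]; j=2 S=144.3700 intr=12.3900 cont=21.0506 V=21.0506[hold]; j=3 S=190.2638 intr=0.0000 cont=5.8581 V=5.8581[hold]; j=4 S=250.7469 intr=0.0000 cont=0.7192 V=0.7192[hold]  S*(4)=109.5463
k=3: j=0 S=95.4241 intr=61.3359 cont=59.6871 V=61.3359[EX]; j=1 S=125.7585 intr=31.0015 cont=33.6712 V=33.6712[hold]; j=2 S=165.7359 intr=0.0000 cont=13.2536 V=13.2536[hold]; j=3 S=218.4218 intr=0.0000 cont=3.2340 V=3.2340[hold]  S*(3)=95.4241
k=2: j=0 S=109.5463 intr=47.2137 cont=46.8962 V=47.2137[EX]; j=1 S=144.3700 intr=12.3900 cont=23.1361 V=23.1361[hold]; j=2 S=190.2638 intr=0.0000 cont=8.1181 V=8.1181[hold]  S*(2)=109.5463
k=1: j=0 S=125.7585 intr=31.0015 cont=34.7112 V=34.7112[hold]; j=1 S=165.7359 intr=0.0000 cont=15.4042 V=15.4042[hold]  S*(1)=-
k=0: j=0 S=144.3700 intr=12.3900 cont=24.7189 V=24.7189[hold]  S*(0)=-

price = 24.7189
boundary = - - 109.5463 95.4241 109.5463 95.4241 109.5463 125.7585
tree:
24.7189
34.7112 15.4042
47.2137 23.1361 8.1181
61.3359 33.6712 13.2536 3.2340
73.6375 47.2137 21.0506 5.8581 0.7192
84.3533 61.3359 32.2745 10.4461 1.4652 0.0000
93.6876 73.6375 47.2137 18.2494 2.9851 0.0000 0.0000
101.8186 84.3533 61.3359 31.0015 6.0816 0.0000 0.0000 0.0000
108.9014 93.6876 73.6375 47.2137 12.3900 0.0000 0.0000 0.0000 0.0000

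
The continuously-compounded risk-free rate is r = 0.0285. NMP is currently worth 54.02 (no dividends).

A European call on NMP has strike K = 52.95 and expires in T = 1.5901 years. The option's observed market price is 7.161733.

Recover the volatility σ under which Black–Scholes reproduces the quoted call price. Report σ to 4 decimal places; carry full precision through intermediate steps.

At σ = 0.2012 the Black–Scholes value reproduces the quote:
σ√T = 0.2012·√1.5901 = 0.253712
d₁ = (ln(S/K) + (r+σ²/2)T) / (σ√T) = (ln(54.02/52.95) + (0.0285+0.2012²/2)·1.5901) / 0.253712 = (0.020006 + 0.077503) / 0.253712 = 0.384330
d₂ = d₁ − σ√T = 0.384330 − 0.253712 = 0.130618
e^{−rT} = 0.955694
N(d₁) = 0.649633,  N(d₂) = 0.551961
V = S·N(d₁) − K·e^{−rT}·N(d₂) = 35.093174 − 27.931441 = 7.161733 (the observed quote) — the price is monotone increasing in volatility, hence this σ is the only solution

sigma = 0.2012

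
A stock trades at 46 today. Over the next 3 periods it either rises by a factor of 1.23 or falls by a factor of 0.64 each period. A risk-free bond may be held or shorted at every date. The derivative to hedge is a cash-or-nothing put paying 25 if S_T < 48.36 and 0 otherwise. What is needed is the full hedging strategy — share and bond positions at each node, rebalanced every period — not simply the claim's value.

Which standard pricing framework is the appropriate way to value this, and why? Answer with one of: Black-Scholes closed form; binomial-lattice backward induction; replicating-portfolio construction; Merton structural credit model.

framework: replicating-portfolio construction

Key observation: the task asks for the hedge itself — share and bond holdings at every node of the 3-period tree on spot 46 with factors 1.23/0.64 — which is exactly what the replicating-portfolio construction produces.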